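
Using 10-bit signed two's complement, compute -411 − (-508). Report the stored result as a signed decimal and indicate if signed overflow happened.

97; no overflow

-411 → 1001100101
-508 → 1000000100
Subtract via negate-and-add: invert 1000000100 + 1 = 0111111100 (i.e. 508).
  1001100101
+ 0111111100
= 0001100001  (discard carry-out 1)
Result 0001100001: MSB = 0 → value 97.
Addends (after negating the subtrahend) have opposite signs, so signed overflow cannot occur.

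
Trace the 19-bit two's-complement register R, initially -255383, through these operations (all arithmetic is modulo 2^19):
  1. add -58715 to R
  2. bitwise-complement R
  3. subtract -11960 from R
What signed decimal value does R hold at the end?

-198231

Start: R = -255383 = 1000001101001101001.
R = -255383 + (-58715) = -314098; wraps to 210190 = 0110011010100001110
R = NOT 0110011010100001110 = 1001100101011110001 = -210191
R = -210191 − (-11960) = -198231 = 1001111100110101001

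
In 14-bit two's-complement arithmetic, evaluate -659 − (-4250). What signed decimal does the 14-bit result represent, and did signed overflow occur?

-659 → 11110101101101
-4250 → 10111101100110
Subtract via negate-and-add: invert 10111101100110 + 1 = 01000010011010 (i.e. 4250).
  11110101101101
+ 01000010011010
= 00111000000111  (discard carry-out 1)
Result 00111000000111: MSB = 0 → value 3591.
Addends (after negating the subtrahend) have opposite signs, so signed overflow cannot occur.

3591; no overflow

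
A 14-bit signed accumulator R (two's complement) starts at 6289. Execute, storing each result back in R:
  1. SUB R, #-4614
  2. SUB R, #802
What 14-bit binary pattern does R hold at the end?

Start: R = 6289 = 01100010010001.
R = 6289 − (-4614) = 10903; wraps to -5481 = 10101010010111
R = -5481 − 802 = -6283 = 10011101110101

10011101110101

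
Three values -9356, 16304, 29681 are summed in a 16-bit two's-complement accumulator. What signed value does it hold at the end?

-9356 + 16304 = 6948 (0001101100100100)
6948 + 29681 = 36629 → wraps to -28907 (1000111100010101)

-28907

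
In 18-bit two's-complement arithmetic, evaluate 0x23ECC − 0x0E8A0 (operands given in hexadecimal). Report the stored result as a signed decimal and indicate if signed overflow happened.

87596; overflow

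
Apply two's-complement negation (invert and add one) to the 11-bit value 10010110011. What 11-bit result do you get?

Invert: 01101001100. Add 1: 01101001101.
Check: 10010110011 = -845, 01101001101 = 845.

01101001101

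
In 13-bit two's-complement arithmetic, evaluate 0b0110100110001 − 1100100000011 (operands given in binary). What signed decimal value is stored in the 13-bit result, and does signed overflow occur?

-3026; overflow

0b0110100110001 → 0110100110001 = 3377 (signed)
1100100000011 = -1789 (signed)
Subtract via negate-and-add: invert 1100100000011 + 1 = 0011011111101 (i.e. 1789).
  0110100110001
+ 0011011111101
= 1010000101110
Result 1010000101110: MSB = 1 → 5166 − 8192 = -3026.
Both addends (after negating the subtrahend) are non-negative but the stored result is negative: signed overflow. The true value 3377 − (-1789) = 5166 lies outside [-4096, 4095].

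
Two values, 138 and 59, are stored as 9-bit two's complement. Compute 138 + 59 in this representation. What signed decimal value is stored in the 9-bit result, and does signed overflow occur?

138 → 010001010
59 → 000111011
  010001010
+ 000111011
= 011000101
Result 011000101: MSB = 0 → value 197.
Both addends are non-negative and so is the stored result: no signed overflow.

197; no overflow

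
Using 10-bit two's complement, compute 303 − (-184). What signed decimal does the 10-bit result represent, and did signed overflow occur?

487; no overflow

303 → 0100101111
-184 → 1101001000
Subtract via negate-and-add: invert 1101001000 + 1 = 0010111000 (i.e. 184).
  0100101111
+ 0010111000
= 0111100111
Result 0111100111: MSB = 0 → value 487.
Both addends (after negating the subtrahend) are non-negative and so is the stored result: no signed overflow.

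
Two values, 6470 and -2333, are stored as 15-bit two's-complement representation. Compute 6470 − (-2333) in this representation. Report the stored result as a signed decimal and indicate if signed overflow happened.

8803; no overflow

6470 → 001100101000110
-2333 → 111011011100011
Subtract via negate-and-add: invert 111011011100011 + 1 = 000100100011101 (i.e. 2333).
  001100101000110
+ 000100100011101
= 010001001100011
Result 010001001100011: MSB = 0 → value 8803.
Both addends (after negating the subtrahend) are non-negative and so is the stored result: no signed overflow.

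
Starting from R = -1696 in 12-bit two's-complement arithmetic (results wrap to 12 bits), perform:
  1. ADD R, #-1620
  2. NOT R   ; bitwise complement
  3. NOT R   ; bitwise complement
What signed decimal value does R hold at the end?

Start: R = -1696 = 100101100000.
R = -1696 + (-1620) = -3316; wraps to 780 = 001100001100
R = NOT 001100001100 = 110011110011 = -781
R = NOT 110011110011 = 001100001100 = 780

780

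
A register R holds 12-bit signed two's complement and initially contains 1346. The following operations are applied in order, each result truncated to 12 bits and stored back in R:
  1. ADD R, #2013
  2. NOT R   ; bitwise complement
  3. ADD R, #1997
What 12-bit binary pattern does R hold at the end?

101010101101

Start: R = 1346 = 010101000010.
R = 1346 + 2013 = 3359; wraps to -737 = 110100011111
R = NOT 110100011111 = 001011100000 = 736
R = 736 + 1997 = 2733; wraps to -1363 = 101010101101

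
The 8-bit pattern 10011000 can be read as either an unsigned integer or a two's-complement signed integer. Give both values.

unsigned = 152, signed = -104

Unsigned: 10011000 = 152.
Signed: MSB=1 → 152 − 256 = -104.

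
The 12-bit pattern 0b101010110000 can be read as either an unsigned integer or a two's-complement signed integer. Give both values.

unsigned = 2736, signed = -1360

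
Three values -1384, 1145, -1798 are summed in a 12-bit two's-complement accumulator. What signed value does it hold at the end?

-1384 + 1145 = -239 (111100010001)
-239 + (-1798) = -2037 (100000001011)

-2037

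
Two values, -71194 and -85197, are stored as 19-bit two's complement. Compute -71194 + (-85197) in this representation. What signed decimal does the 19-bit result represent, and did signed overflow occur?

-71194 → 1101110100111100110
-85197 → 1101011001100110011
  1101110100111100110
+ 1101011001100110011
= 1011001110100011001  (discard carry-out 1)
Result 1011001110100011001: MSB = 1 → 367897 − 524288 = -156391.
Both addends are negative and so is the stored result: no signed overflow.

-156391; no overflow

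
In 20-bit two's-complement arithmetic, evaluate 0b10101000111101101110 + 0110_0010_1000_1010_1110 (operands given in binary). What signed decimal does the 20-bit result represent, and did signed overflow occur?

0b10101000111101101110 → 10101000111101101110 = -356498 (signed)
0110_0010_1000_1010_1110 → 01100010100010101110 = 403630 (signed)
  10101000111101101110
+ 01100010100010101110
= 00001011100000011100  (discard carry-out 1)
Result 00001011100000011100: MSB = 0 → value 47132.
Addends have opposite signs, so signed overflow cannot occur.

47132; no overflow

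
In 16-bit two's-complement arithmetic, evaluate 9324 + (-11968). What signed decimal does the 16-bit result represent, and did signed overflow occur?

9324 → 0010010001101100
-11968 → 1101000101000000
  0010010001101100
+ 1101000101000000
= 1111010110101100
Result 1111010110101100: MSB = 1 → 62892 − 65536 = -2644.
Addends have opposite signs, so signed overflow cannot occur.

-2644; no overflow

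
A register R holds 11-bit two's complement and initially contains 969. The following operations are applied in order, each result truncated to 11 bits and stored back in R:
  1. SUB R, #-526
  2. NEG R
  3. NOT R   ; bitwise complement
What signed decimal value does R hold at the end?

Start: R = 969 = 01111001001.
R = 969 − (-526) = 1495; wraps to -553 = 10111010111
R = −(-553) = 553 = 01000101001
R = NOT 01000101001 = 10111010110 = -554

-554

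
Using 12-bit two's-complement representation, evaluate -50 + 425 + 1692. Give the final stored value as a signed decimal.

-2029

-50 + 425 = 375 (000101110111)
375 + 1692 = 2067 → wraps to -2029 (100000010011)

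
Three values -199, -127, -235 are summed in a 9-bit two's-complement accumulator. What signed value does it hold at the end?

-49

-199 + (-127) = -326 → wraps to 186 (010111010)
186 + (-235) = -49 (111001111)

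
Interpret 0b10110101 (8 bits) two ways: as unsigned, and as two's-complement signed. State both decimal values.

unsigned = 181, signed = -75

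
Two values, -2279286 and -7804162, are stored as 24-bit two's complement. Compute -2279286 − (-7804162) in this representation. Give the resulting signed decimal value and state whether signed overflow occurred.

-2279286 → 110111010011100010001010
-7804162 → 100010001110101011111110
Subtract via negate-and-add: invert 100010001110101011111110 + 1 = 011101110001010100000010 (i.e. 7804162).
  110111010011100010001010
+ 011101110001010100000010
= 010101000100110110001100  (discard carry-out 1)
Result 010101000100110110001100: MSB = 0 → value 5524876.
Addends (after negating the subtrahend) have opposite signs, so signed overflow cannot occur.

5524876; no overflow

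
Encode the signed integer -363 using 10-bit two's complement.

1010010101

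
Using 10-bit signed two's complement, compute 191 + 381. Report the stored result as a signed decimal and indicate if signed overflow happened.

-452; overflow

191 → 0010111111
381 → 0101111101
  0010111111
+ 0101111101
= 1000111100
Result 1000111100: MSB = 1 → 572 − 1024 = -452.
Both addends are non-negative but the stored result is negative: signed overflow. The true value 191 + 381 = 572 lies outside [-512, 511].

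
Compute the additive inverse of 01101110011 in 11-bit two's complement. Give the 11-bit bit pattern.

10010001101

Invert: 10010001100. Add 1: 10010001101.
Check: 01101110011 = 883, 10010001101 = -883.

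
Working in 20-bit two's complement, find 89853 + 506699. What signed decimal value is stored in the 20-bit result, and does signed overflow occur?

-452024; overflow

89853 → 00010101111011111101
506699 → 01111011101101001011
  00010101111011111101
+ 01111011101101001011
= 10010001101001001000
Result 10010001101001001000: MSB = 1 → 596552 − 1048576 = -452024.
Both addends are non-negative but the stored result is negative: signed overflow. The true value 89853 + 506699 = 596552 lies outside [-524288, 524287].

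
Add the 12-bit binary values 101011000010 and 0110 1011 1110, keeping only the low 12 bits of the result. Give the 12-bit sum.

  101011000010
+ 011010111110
= 000110000000  (discard carry-out 1)

000110000000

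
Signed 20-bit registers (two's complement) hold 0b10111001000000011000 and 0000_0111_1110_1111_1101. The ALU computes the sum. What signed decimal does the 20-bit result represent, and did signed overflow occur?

0b10111001000000011000 → 10111001000000011000 = -290792 (signed)
0000_0111_1110_1111_1101 → 00000111111011111101 = 32509 (signed)
  10111001000000011000
+ 00000111111011111101
= 11000000111100010101
Result 11000000111100010101: MSB = 1 → 790293 − 1048576 = -258283.
Addends have opposite signs, so signed overflow cannot occur.

-258283; no overflow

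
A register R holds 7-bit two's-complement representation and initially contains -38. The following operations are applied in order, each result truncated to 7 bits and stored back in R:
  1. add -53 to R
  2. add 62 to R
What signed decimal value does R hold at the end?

Start: R = -38 = 1011010.
R = -38 + (-53) = -91; wraps to 37 = 0100101
R = 37 + 62 = 99; wraps to -29 = 1100011

-29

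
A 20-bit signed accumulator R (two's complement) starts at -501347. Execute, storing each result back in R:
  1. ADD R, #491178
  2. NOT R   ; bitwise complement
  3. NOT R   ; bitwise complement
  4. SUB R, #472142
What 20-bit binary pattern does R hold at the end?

10001010001111111001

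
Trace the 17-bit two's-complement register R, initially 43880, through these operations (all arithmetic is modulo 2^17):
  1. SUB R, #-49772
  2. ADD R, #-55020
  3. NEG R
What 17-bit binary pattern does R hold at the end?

Start: R = 43880 = 01010101101101000.
R = 43880 − (-49772) = 93652; wraps to -37420 = 10110110111010100
R = -37420 + (-55020) = -92440; wraps to 38632 = 01001011011101000
R = −(38632) = -38632 = 10110100100011000

10110100100011000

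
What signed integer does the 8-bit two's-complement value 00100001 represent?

33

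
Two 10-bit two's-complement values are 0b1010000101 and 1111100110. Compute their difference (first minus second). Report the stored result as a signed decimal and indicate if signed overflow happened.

-353; no overflow

0b1010000101 → 1010000101 = -379 (signed)
1111100110 = -26 (signed)
Subtract via negate-and-add: invert 1111100110 + 1 = 0000011010 (i.e. 26).
  1010000101
+ 0000011010
= 1010011111
Result 1010011111: MSB = 1 → 671 − 1024 = -353.
Addends (after negating the subtrahend) have opposite signs, so signed overflow cannot occur.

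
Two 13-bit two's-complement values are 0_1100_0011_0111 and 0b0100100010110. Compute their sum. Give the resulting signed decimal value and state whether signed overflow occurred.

-2739; overflow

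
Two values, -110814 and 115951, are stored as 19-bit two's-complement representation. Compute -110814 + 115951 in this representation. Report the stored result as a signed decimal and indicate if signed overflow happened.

-110814 → 1100100111100100010
115951 → 0011100010011101111
  1100100111100100010
+ 0011100010011101111
= 0000001010000010001  (discard carry-out 1)
Result 0000001010000010001: MSB = 0 → value 5137.
Addends have opposite signs, so signed overflow cannot occur.

5137; no overflow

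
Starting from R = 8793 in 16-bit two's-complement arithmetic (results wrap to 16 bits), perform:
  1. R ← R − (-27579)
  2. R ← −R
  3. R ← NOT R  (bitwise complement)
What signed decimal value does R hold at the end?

-29165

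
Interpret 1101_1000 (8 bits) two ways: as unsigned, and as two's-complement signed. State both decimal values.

unsigned = 216, signed = -40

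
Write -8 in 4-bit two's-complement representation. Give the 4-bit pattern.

1000

|-8| = 8 = 1000 in 4 bits.
Invert the bits: 0111. Add 1: 1000.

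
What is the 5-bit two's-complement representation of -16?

|-16| = 16 = 10000 in 5 bits.
Invert the bits: 01111. Add 1: 10000.

10000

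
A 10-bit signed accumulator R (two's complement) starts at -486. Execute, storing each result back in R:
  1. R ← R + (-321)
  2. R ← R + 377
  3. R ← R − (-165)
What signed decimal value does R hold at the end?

Start: R = -486 = 1000011010.
R = -486 + (-321) = -807; wraps to 217 = 0011011001
R = 217 + 377 = 594; wraps to -430 = 1001010010
R = -430 − (-165) = -265 = 1011110111

-265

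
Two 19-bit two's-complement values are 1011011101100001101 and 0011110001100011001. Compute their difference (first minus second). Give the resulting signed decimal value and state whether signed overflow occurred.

251892; overflow

1011011101100001101 = -148723 (signed)
0011110001100011001 = 123673 (signed)
Subtract via negate-and-add: invert 0011110001100011001 + 1 = 1100001110011100111 (i.e. -123673).
  1011011101100001101
+ 1100001110011100111
= 0111101011111110100  (discard carry-out 1)
Result 0111101011111110100: MSB = 0 → value 251892.
Both addends (after negating the subtrahend) are negative but the stored result is non-negative: signed overflow. The true value -148723 − 123673 = -272396 lies outside [-262144, 262143].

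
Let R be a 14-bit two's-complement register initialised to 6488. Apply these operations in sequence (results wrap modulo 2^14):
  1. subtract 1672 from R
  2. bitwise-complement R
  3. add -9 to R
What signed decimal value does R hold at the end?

Start: R = 6488 = 01100101011000.
R = 6488 − 1672 = 4816 = 01001011010000
R = NOT 01001011010000 = 10110100101111 = -4817
R = -4817 + (-9) = -4826 = 10110100100110

-4826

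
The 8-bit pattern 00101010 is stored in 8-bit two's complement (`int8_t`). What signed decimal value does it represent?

MSB is 0, so the value is non-negative: 00101010 = 42.

42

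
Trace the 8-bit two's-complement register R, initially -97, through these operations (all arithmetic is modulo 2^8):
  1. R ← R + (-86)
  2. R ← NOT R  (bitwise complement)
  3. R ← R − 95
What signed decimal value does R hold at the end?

87

Start: R = -97 = 10011111.
R = -97 + (-86) = -183; wraps to 73 = 01001001
R = NOT 01001001 = 10110110 = -74
R = -74 − 95 = -169; wraps to 87 = 01010111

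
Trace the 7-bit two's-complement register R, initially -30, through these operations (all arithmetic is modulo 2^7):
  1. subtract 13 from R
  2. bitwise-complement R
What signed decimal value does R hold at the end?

42

Start: R = -30 = 1100010.
R = -30 − 13 = -43 = 1010101
R = NOT 1010101 = 0101010 = 42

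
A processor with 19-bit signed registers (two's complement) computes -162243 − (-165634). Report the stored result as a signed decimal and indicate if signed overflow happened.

-162243 → 1011000011000111101
-165634 → 1010111100011111110
Subtract via negate-and-add: invert 1010111100011111110 + 1 = 0101000011100000010 (i.e. 165634).
  1011000011000111101
+ 0101000011100000010
= 0000000110100111111  (discard carry-out 1)
Result 0000000110100111111: MSB = 0 → value 3391.
Addends (after negating the subtrahend) have opposite signs, so signed overflow cannot occur.

3391; no overflow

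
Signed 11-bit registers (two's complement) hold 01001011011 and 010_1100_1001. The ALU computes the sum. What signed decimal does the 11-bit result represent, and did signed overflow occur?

01001011011 = 603 (signed)
010_1100_1001 → 01011001001 = 713 (signed)
  01001011011
+ 01011001001
= 10100100100
Result 10100100100: MSB = 1 → 1316 − 2048 = -732.
Both addends are non-negative but the stored result is negative: signed overflow. The true value 603 + 713 = 1316 lies outside [-1024, 1023].

-732; overflow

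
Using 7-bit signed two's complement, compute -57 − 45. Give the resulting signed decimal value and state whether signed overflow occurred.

-57 → 1000111
45 → 0101101
Subtract via negate-and-add: invert 0101101 + 1 = 1010011 (i.e. -45).
  1000111
+ 1010011
= 0011010  (discard carry-out 1)
Result 0011010: MSB = 0 → value 26.
Both addends (after negating the subtrahend) are negative but the stored result is non-negative: signed overflow. The true value -57 − 45 = -102 lies outside [-64, 63].

26; overflow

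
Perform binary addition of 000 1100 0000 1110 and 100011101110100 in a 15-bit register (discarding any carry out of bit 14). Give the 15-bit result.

101001110000010

  000110000001110
+ 100011101110100
= 101001110000010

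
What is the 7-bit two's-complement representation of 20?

20 is non-negative, so write it directly in 7 bits: 0010100.

0010100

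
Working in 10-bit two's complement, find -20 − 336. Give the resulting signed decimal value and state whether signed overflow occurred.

-20 → 1111101100
336 → 0101010000
Subtract via negate-and-add: invert 0101010000 + 1 = 1010110000 (i.e. -336).
  1111101100
+ 1010110000
= 1010011100  (discard carry-out 1)
Result 1010011100: MSB = 1 → 668 − 1024 = -356.
Both addends (after negating the subtrahend) are negative and so is the stored result: no signed overflow.

-356; no overflow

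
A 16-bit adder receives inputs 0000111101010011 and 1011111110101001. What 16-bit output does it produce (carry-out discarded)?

  0000111101010011
+ 1011111110101001
= 1100111011111100

1100111011111100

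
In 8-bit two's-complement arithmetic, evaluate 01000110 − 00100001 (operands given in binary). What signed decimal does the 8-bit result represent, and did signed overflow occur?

01000110 = 70 (signed)
00100001 = 33 (signed)
Subtract via negate-and-add: invert 00100001 + 1 = 11011111 (i.e. -33).
  01000110
+ 11011111
= 00100101  (discard carry-out 1)
Result 00100101: MSB = 0 → value 37.
Addends (after negating the subtrahend) have opposite signs, so signed overflow cannot occur.

37; no overflow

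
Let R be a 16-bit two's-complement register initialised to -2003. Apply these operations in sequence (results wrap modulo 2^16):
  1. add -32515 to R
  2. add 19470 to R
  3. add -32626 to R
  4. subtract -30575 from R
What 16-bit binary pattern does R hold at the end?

1011110100110101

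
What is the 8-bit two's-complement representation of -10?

11110110

|-10| = 10 = 00001010 in 8 bits.
Invert the bits: 11110101. Add 1: 11110110.
Check: 11110110 reads as 246 − 256 = -10.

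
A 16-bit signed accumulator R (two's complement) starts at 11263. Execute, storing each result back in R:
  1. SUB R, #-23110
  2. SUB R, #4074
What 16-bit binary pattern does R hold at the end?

0111011001011011

Start: R = 11263 = 0010101111111111.
R = 11263 − (-23110) = 34373; wraps to -31163 = 1000011001000101
R = -31163 − 4074 = -35237; wraps to 30299 = 0111011001011011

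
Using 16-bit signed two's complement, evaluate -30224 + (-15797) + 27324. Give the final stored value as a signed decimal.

-18697

-30224 + (-15797) = -46021 → wraps to 19515 (0100110000111011)
19515 + 27324 = 46839 → wraps to -18697 (1011011011110111)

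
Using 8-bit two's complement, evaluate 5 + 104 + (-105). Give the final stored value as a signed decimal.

5 + 104 = 109 (01101101)
109 + (-105) = 4 (00000100)

4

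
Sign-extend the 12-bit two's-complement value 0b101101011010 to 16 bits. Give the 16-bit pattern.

MSB of 101101011010 is 1; replicate it into the new high bits.
1111|101101011010 → 1111101101011010 (still -1190).

1111101101011010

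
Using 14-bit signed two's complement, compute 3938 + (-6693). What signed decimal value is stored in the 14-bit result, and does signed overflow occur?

3938 → 00111101100010
-6693 → 10010111011011
  00111101100010
+ 10010111011011
= 11010100111101
Result 11010100111101: MSB = 1 → 13629 − 16384 = -2755.
Addends have opposite signs, so signed overflow cannot occur.

-2755; no overflow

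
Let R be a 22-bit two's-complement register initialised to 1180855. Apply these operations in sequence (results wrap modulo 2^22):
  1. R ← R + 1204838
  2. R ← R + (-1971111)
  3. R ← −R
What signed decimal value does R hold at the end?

-414582

Start: R = 1180855 = 0100100000010010110111.
R = 1180855 + 1204838 = 2385693; wraps to -1808611 = 1001000110011100011101
R = -1808611 + (-1971111) = -3779722; wraps to 414582 = 0001100101001101110110
R = −(414582) = -414582 = 1110011010110010001010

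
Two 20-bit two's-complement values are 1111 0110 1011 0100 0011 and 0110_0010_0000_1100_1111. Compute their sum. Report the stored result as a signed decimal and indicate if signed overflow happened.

1111 0110 1011 0100 0011 → 11110110101101000011 = -38077 (signed)
0110_0010_0000_1100_1111 → 01100010000011001111 = 401615 (signed)
  11110110101101000011
+ 01100010000011001111
= 01011000110000010010  (discard carry-out 1)
Result 01011000110000010010: MSB = 0 → value 363538.
Addends have opposite signs, so signed overflow cannot occur.

363538; no overflow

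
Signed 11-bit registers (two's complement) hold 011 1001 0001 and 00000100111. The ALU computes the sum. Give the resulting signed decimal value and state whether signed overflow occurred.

952; no overflow

011 1001 0001 → 01110010001 = 913 (signed)
00000100111 = 39 (signed)
  01110010001
+ 00000100111
= 01110111000
Result 01110111000: MSB = 0 → value 952.
Both addends are non-negative and so is the stored result: no signed overflow.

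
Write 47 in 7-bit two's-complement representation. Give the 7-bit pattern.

0101111

47 is non-negative, so write it directly in 7 bits: 0101111.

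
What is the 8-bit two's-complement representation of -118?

10001010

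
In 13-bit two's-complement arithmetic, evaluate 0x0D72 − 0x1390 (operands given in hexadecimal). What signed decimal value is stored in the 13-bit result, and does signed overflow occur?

0x0D72 = 0110101110010 = 3442 (signed)
0x1390 = 1001110010000 = -3184 (signed)
Subtract via negate-and-add: invert 1001110010000 + 1 = 0110001110000 (i.e. 3184).
  0110101110010
+ 0110001110000
= 1100111100010
Result 1100111100010: MSB = 1 → 6626 − 8192 = -1566.
Both addends (after negating the subtrahend) are non-negative but the stored result is negative: signed overflow. The true value 3442 − (-3184) = 6626 lies outside [-4096, 4095].

-1566; overflow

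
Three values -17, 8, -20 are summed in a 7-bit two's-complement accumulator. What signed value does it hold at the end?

-29

-17 + 8 = -9 (1110111)
-9 + (-20) = -29 (1100011)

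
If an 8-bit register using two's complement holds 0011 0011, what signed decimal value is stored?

MSB is 0, so the value is non-negative: 00110011 = 51.

51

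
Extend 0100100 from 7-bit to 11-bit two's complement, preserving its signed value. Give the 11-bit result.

00000100100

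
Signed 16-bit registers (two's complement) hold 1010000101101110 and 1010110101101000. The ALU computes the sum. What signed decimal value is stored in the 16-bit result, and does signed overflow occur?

20182; overflow

1010000101101110 = -24210 (signed)
1010110101101000 = -21144 (signed)
  1010000101101110
+ 1010110101101000
= 0100111011010110  (discard carry-out 1)
Result 0100111011010110: MSB = 0 → value 20182.
Both addends are negative but the stored result is non-negative: signed overflow. The true value -24210 + (-21144) = -45354 lies outside [-32768, 32767].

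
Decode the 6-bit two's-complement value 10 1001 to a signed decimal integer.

-23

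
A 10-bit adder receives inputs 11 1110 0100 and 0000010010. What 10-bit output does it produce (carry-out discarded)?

  1111100100
+ 0000010010
= 1111110110

1111110110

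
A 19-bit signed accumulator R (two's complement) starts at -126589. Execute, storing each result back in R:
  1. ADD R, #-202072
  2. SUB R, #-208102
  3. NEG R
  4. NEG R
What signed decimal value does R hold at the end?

-120559

Start: R = -126589 = 1100001000110000011.
R = -126589 + (-202072) = -328661; wraps to 195627 = 0101111110000101011
R = 195627 − (-208102) = 403729; wraps to -120559 = 1100010100100010001
R = −(-120559) = 120559 = 0011101011011101111
R = −(120559) = -120559 = 1100010100100010001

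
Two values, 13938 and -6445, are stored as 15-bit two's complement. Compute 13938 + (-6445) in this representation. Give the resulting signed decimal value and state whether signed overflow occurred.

7493; no overflow

13938 → 011011001110010
-6445 → 110011011010011
  011011001110010
+ 110011011010011
= 001110101000101  (discard carry-out 1)
Result 001110101000101: MSB = 0 → value 7493.
Addends have opposite signs, so signed overflow cannot occur.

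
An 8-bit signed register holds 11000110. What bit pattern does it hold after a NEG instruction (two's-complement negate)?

Invert: 00111001. Add 1: 00111010.
Check: 11000110 = -58, 00111010 = 58.

00111010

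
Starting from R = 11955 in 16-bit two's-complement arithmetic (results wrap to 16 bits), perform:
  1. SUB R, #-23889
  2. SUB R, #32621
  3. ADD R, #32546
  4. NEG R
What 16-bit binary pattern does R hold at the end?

0111010001000111

Start: R = 11955 = 0010111010110011.
R = 11955 − (-23889) = 35844; wraps to -29692 = 1000110000000100
R = -29692 − 32621 = -62313; wraps to 3223 = 0000110010010111
R = 3223 + 32546 = 35769; wraps to -29767 = 1000101110111001
R = −(-29767) = 29767 = 0111010001000111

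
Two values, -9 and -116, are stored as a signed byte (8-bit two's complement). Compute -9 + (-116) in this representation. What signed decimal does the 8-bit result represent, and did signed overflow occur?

-9 → 11110111
-116 → 10001100
  11110111
+ 10001100
= 10000011  (discard carry-out 1)
Result 10000011: MSB = 1 → 131 − 256 = -125.
Both addends are negative and so is the stored result: no signed overflow.

-125; no overflow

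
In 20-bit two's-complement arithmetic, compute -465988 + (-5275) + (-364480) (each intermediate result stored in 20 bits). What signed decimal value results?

-465988 + (-5275) = -471263 (10001100111100100001)
-471263 + (-364480) = -835743 → wraps to 212833 (00110011111101100001)

212833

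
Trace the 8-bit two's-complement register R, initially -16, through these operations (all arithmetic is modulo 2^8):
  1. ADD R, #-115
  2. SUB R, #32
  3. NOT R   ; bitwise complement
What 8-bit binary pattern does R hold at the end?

10100010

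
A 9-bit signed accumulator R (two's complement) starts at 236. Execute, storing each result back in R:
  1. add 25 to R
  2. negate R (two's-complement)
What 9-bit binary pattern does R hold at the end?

Start: R = 236 = 011101100.
R = 236 + 25 = 261; wraps to -251 = 100000101
R = −(-251) = 251 = 011111011

011111011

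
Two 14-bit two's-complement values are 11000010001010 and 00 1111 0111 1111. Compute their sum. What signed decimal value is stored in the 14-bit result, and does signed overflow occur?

9; no overflow

11000010001010 = -3958 (signed)
00 1111 0111 1111 → 00111101111111 = 3967 (signed)
  11000010001010
+ 00111101111111
= 00000000001001  (discard carry-out 1)
Result 00000000001001: MSB = 0 → value 9.
Addends have opposite signs, so signed overflow cannot occur.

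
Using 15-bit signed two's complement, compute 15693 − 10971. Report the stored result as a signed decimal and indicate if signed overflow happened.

15693 → 011110101001101
10971 → 010101011011011
Subtract via negate-and-add: invert 010101011011011 + 1 = 101010100100101 (i.e. -10971).
  011110101001101
+ 101010100100101
= 001001001110010  (discard carry-out 1)
Result 001001001110010: MSB = 0 → value 4722.
Addends (after negating the subtrahend) have opposite signs, so signed overflow cannot occur.

4722; no overflow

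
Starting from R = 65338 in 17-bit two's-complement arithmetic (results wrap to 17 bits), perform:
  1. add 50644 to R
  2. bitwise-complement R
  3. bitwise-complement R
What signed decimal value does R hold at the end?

-15090

Start: R = 65338 = 01111111100111010.
R = 65338 + 50644 = 115982; wraps to -15090 = 11100010100001110
R = NOT 11100010100001110 = 00011101011110001 = 15089
R = NOT 00011101011110001 = 11100010100001110 = -15090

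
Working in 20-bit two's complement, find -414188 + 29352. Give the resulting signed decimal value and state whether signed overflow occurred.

-414188 → 10011010111000010100
29352 → 00000111001010101000
  10011010111000010100
+ 00000111001010101000
= 10100010000010111100
Result 10100010000010111100: MSB = 1 → 663740 − 1048576 = -384836.
Addends have opposite signs, so signed overflow cannot occur.

-384836; no overflow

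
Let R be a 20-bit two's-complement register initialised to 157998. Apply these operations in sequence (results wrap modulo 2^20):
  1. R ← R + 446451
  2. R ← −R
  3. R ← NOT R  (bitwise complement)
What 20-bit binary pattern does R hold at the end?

10010011100100100000

Start: R = 157998 = 00100110100100101110.
R = 157998 + 446451 = 604449; wraps to -444127 = 10010011100100100001
R = −(-444127) = 444127 = 01101100011011011111
R = NOT 01101100011011011111 = 10010011100100100000 = -444128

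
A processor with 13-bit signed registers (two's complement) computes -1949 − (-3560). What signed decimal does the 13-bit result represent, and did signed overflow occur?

1611; no overflow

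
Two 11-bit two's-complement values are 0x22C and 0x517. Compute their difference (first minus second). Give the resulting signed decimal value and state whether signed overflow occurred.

0x22C = 01000101100 = 556 (signed)
0x517 = 10100010111 = -745 (signed)
Subtract via negate-and-add: invert 10100010111 + 1 = 01011101001 (i.e. 745).
  01000101100
+ 01011101001
= 10100010101
Result 10100010101: MSB = 1 → 1301 − 2048 = -747.
Both addends (after negating the subtrahend) are non-negative but the stored result is negative: signed overflow. The true value 556 − (-745) = 1301 lies outside [-1024, 1023].

-747; overflow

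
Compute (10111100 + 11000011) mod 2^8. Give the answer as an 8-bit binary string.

01111111

  10111100
+ 11000011
= 01111111  (discard carry-out 1)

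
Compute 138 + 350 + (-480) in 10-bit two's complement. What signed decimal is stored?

8

138 + 350 = 488 (0111101000)
488 + (-480) = 8 (0000001000)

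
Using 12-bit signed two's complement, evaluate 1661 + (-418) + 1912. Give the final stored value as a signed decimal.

1661 + (-418) = 1243 (010011011011)
1243 + 1912 = 3155 → wraps to -941 (110001010011)

-941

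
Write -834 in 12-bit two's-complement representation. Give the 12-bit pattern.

|-834| = 834 = 001101000010 in 12 bits.
Invert the bits: 110010111101. Add 1: 110010111110.
Check: 110010111110 reads as 3262 − 4096 = -834.

110010111110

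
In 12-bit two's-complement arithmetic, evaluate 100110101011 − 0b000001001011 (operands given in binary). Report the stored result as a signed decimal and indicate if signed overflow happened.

-1696; no overflow

100110101011 = -1621 (signed)
0b000001001011 → 000001001011 = 75 (signed)
Subtract via negate-and-add: invert 000001001011 + 1 = 111110110101 (i.e. -75).
  100110101011
+ 111110110101
= 100101100000  (discard carry-out 1)
Result 100101100000: MSB = 1 → 2400 − 4096 = -1696.
Both addends (after negating the subtrahend) are negative and so is the stored result: no signed overflow.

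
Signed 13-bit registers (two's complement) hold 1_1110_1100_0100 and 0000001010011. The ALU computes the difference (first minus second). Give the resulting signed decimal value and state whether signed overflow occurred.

-399; no overflow

1_1110_1100_0100 → 1111011000100 = -316 (signed)
0000001010011 = 83 (signed)
Subtract via negate-and-add: invert 0000001010011 + 1 = 1111110101101 (i.e. -83).
  1111011000100
+ 1111110101101
= 1111001110001  (discard carry-out 1)
Result 1111001110001: MSB = 1 → 7793 − 8192 = -399.
Both addends (after negating the subtrahend) are negative and so is the stored result: no signed overflow.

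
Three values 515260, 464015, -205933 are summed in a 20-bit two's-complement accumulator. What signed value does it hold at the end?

-275234

515260 + 464015 = 979275 → wraps to -69301 (11101111000101001011)
-69301 + (-205933) = -275234 (10111100110011011110)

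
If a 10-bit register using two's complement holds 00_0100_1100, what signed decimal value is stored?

MSB is 0, so the value is non-negative: 0001001100 = 76.

76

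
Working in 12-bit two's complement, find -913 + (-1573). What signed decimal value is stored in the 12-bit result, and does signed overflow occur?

-913 → 110001101111
-1573 → 100111011011
  110001101111
+ 100111011011
= 011001001010  (discard carry-out 1)
Result 011001001010: MSB = 0 → value 1610.
Both addends are negative but the stored result is non-negative: signed overflow. The true value -913 + (-1573) = -2486 lies outside [-2048, 2047].

1610; overflow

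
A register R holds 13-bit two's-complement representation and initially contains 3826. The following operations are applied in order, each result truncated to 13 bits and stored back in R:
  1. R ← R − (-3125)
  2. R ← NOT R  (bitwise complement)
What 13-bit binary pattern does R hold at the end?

0010011011000

Start: R = 3826 = 0111011110010.
R = 3826 − (-3125) = 6951; wraps to -1241 = 1101100100111
R = NOT 1101100100111 = 0010011011000 = 1240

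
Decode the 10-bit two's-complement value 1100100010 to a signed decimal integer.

-222

MSB is 1, so the value is negative.
Invert: 0011011101. Add 1: 0011011110 = 222. So the value is −222.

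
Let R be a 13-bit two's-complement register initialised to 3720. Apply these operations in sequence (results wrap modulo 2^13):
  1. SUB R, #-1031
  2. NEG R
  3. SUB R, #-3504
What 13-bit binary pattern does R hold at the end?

Start: R = 3720 = 0111010001000.
R = 3720 − (-1031) = 4751; wraps to -3441 = 1001010001111
R = −(-3441) = 3441 = 0110101110001
R = 3441 − (-3504) = 6945; wraps to -1247 = 1101100100001

1101100100001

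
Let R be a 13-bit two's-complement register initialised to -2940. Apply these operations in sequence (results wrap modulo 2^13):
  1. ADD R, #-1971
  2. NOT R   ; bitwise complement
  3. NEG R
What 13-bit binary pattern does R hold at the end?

0110011010010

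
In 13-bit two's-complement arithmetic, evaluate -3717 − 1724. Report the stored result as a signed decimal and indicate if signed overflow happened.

-3717 → 1000101111011
1724 → 0011010111100
Subtract via negate-and-add: invert 0011010111100 + 1 = 1100101000100 (i.e. -1724).
  1000101111011
+ 1100101000100
= 0101010111111  (discard carry-out 1)
Result 0101010111111: MSB = 0 → value 2751.
Both addends (after negating the subtrahend) are negative but the stored result is non-negative: signed overflow. The true value -3717 − 1724 = -5441 lies outside [-4096, 4095].

2751; overflow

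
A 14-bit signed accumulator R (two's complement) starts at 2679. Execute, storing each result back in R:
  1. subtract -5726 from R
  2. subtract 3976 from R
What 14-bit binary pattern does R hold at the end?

Start: R = 2679 = 00101001110111.
R = 2679 − (-5726) = 8405; wraps to -7979 = 10000011010101
R = -7979 − 3976 = -11955; wraps to 4429 = 01000101001101

01000101001101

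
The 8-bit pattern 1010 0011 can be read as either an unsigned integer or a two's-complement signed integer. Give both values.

Unsigned: 10100011 = 163.
Signed: MSB=1 → 163 − 256 = -93.

unsigned = 163, signed = -93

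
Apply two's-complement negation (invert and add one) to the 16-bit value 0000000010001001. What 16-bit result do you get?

Invert: 1111111101110110. Add 1: 1111111101110111.
Check: 0000000010001001 = 137, 1111111101110111 = -137.

1111111101110111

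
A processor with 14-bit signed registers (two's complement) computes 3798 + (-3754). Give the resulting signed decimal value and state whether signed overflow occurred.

3798 → 00111011010110
-3754 → 11000101010110
  00111011010110
+ 11000101010110
= 00000000101100  (discard carry-out 1)
Result 00000000101100: MSB = 0 → value 44.
Addends have opposite signs, so signed overflow cannot occur.

44; no overflow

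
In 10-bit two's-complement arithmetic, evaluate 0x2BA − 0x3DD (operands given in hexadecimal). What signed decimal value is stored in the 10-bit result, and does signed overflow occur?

0x2BA = 1010111010 = -326 (signed)
0x3DD = 1111011101 = -35 (signed)
Subtract via negate-and-add: invert 1111011101 + 1 = 0000100011 (i.e. 35).
  1010111010
+ 0000100011
= 1011011101
Result 1011011101: MSB = 1 → 733 − 1024 = -291.
Addends (after negating the subtrahend) have opposite signs, so signed overflow cannot occur.

-291; no overflow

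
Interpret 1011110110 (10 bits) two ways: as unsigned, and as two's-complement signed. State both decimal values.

unsigned = 758, signed = -266

Unsigned: 1011110110 = 758.
Signed: MSB=1 → 758 − 1024 = -266.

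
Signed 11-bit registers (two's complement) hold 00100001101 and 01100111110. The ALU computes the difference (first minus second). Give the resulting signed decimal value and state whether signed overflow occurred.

-561; no overflow

00100001101 = 269 (signed)
01100111110 = 830 (signed)
Subtract via negate-and-add: invert 01100111110 + 1 = 10011000010 (i.e. -830).
  00100001101
+ 10011000010
= 10111001111
Result 10111001111: MSB = 1 → 1487 − 2048 = -561.
Addends (after negating the subtrahend) have opposite signs, so signed overflow cannot occur.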